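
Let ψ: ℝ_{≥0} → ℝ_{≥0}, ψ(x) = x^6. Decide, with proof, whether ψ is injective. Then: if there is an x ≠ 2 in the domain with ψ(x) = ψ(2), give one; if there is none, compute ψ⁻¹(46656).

On ℝ_{≥0}, x ↦ x^6 is strictly increasing, so ψ(u) = ψ(v) forces u = v. Hence ψ is injective.
Since x ↦ x^6 is strictly increasing on ℝ_{≥0}, it is injective there, so no x ≠ 2 in the domain has ψ(x) = ψ(2). We therefore compute ψ⁻¹(46656) = 46656^{1/6} = 6 (indeed 6^6 = 46656).

6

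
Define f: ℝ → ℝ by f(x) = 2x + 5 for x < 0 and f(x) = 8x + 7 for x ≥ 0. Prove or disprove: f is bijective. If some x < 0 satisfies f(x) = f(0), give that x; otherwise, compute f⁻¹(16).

Both pieces are strictly increasing (slopes 2 and 8), so each is injective on its own interval.
The left piece maps (−∞, 0) onto (−∞, 5); the right piece maps [0, ∞) onto [7, ∞).
The images leave a gap (5 has no preimage), so f is not surjective, hence not bijective.
Because the two images are disjoint, no x < 0 has f(x) = f(0), so we compute f⁻¹(16): 16 lies in [7, ∞), so solve 8x + 7 = 16: x = (16 − 7)/8 = 9/8.

9/8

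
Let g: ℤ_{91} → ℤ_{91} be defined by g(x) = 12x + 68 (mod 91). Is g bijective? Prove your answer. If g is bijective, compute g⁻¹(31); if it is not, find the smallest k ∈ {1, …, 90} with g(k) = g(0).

50

By definition, g is injective when g(u) = g(v) forces u = v.
If g(u) = g(v), then 12u ≡ 12v (mod 91). Because gcd(12, 91) = 1, we may cancel 12 to get u ≡ v (mod 91).
We now compute 12⁻¹ mod 91 explicitly. Euclid's algorithm: 91 = 7·12 + 7, 12 = 1·7 + 5, 7 = 1·5 + 2, 5 = 2·2 + 1; back-substituting gives 1 = 38·12 − 5·91, so 12⁻¹ ≡ 38 (mod 91).
For any y ∈ ℤ_{91}, x = 38(y − 68) mod 91 satisfies g(x) = 12·38(y − 68) + 68 ≡ y (since 12·38 ≡ 1 mod 91). So every y has a preimage.
Thus g is bijective.
Since g is bijective, we find g⁻¹(31): we need 12x ≡ 31 − 68 ≡ 54 (mod 91). Using 12⁻¹ = 38: x ≡ 38·54 = 2052 = 22·91 + 50, so x = 50.
Check: g(50) = 12·50 + 68 = 668 = 7·91 + 31 ≡ 31 (mod 91).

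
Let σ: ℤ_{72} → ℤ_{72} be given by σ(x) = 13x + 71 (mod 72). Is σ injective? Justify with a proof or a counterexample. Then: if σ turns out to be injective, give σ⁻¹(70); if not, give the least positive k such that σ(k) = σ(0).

11

Recall: σ is injective if σ(u) = σ(v) implies u = v.
Suppose σ(u) = σ(v) in ℤ_{72}. Then 13u + 71 ≡ 13v + 71 (mod 72), therefore 13(u − v) ≡ 0 (mod 72).
Since gcd(13, 72) = 1, 13 is invertible modulo 72, hence u − v ≡ 0 (mod 72), i.e. u = v.
Hence σ is injective.
We now compute 13⁻¹ mod 72 explicitly. Euclid's algorithm: 72 = 5·13 + 7, 13 = 1·7 + 6, 7 = 1·6 + 1; back-substituting gives 1 = 61·13 − 11·72, so 13⁻¹ ≡ 61 (mod 72).
Since σ is injective, we find σ⁻¹(70): we need 13x ≡ 70 − 71 ≡ 71 (mod 72). Using 13⁻¹ = 61: x ≡ 61·71 = 4331 = 60·72 + 11, so x = 11.
Check: σ(11) = 13·11 + 71 = 214 = 2·72 + 70 ≡ 70 (mod 72).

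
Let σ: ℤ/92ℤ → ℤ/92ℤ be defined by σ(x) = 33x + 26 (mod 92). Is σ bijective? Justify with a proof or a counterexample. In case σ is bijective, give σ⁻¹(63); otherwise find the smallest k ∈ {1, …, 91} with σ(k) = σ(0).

Recall: σ is injective when σ(x_1) = σ(x_2) forces x_1 = x_2.
Suppose σ(x_1) = σ(x_2) in ℤ/92ℤ. Then 33x_1 + 26 ≡ 33x_2 + 26 (mod 92), thus 33(x_1 − x_2) ≡ 0 (mod 92).
Since gcd(33, 92) = 1, 33 is invertible modulo 92, thus x_1 − x_2 ≡ 0 (mod 92), i.e. x_1 = x_2.
We now compute 33⁻¹ mod 92 explicitly. Euclid's algorithm: 92 = 2·33 + 26, 33 = 1·26 + 7, 26 = 3·7 + 5, 7 = 1·5 + 2, 5 = 2·2 + 1; back-substituting gives 1 = 53·33 − 19·92, so 33⁻¹ ≡ 53 (mod 92).
For any y ∈ ℤ/92ℤ, x = 53(y − 26) mod 92 satisfies σ(x) = 33·53(y − 26) + 26 ≡ y (since 33·53 ≡ 1 mod 92). So every y has a preimage.
Therefore σ is bijective.
Since σ is bijective, we find σ⁻¹(63): we need 33x ≡ 63 − 26 ≡ 37 (mod 92). Using 33⁻¹ = 53: x ≡ 53·37 = 1961 = 21·92 + 29, so x = 29.
Check: σ(29) = 33·29 + 26 = 983 = 10·92 + 63 ≡ 63 (mod 92).

29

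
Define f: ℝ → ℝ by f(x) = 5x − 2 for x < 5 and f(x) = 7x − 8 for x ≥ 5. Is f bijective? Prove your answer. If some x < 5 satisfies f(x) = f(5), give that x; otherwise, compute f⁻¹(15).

Both pieces are strictly increasing (slopes 5 and 7), so each is injective on its own interval.
The left piece maps (−∞, 5) onto (−∞, 23); the right piece maps [5, ∞) onto [27, ∞).
The images leave a gap (23 has no preimage), so f is not surjective, hence not bijective.
Because the two images are disjoint, no x < 5 has f(x) = f(5), so we compute f⁻¹(15): 15 lies in (−∞, 23), so solve 5x − 2 = 15: x = (15 + 2)/5 = 17/5.

17/5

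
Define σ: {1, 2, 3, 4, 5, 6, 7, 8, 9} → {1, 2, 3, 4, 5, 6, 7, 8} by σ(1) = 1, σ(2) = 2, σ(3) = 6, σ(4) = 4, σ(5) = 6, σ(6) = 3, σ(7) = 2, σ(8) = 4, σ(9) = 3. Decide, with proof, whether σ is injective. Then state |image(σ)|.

5

σ(3) = 6 = σ(5) with 3 ≠ 5, so σ is not injective.
The image of σ is {1, 2, 3, 4, 6}, which has 5 elements.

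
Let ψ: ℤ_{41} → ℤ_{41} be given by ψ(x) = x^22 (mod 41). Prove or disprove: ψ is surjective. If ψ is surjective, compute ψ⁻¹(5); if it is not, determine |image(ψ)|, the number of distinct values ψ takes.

ψ(20): Repeated squaring mod 41: 20^1 ≡ 20, 20^2 ≡ 20² = 400 ≡ 31, 20^4 ≡ 31² = 961 ≡ 18, 20^8 ≡ 18² = 324 ≡ 37, 20^16 ≡ 37² = 1369 ≡ 16. Since 22 = 16 + 4 + 2, 20^22 ≡ 16·18·31: 16·18 = 288 ≡ 1, then 1·31 = 31. So 20^22 ≡ 31 (mod 41).
ψ(21): Repeated squaring mod 41: 21^1 ≡ 21, 21^2 ≡ 21² = 441 ≡ 31, 21^4 ≡ 31² = 961 ≡ 18, 21^8 ≡ 18² = 324 ≡ 37, 21^16 ≡ 37² = 1369 ≡ 16. Since 22 = 16 + 4 + 2, 21^22 ≡ 16·18·31: 16·18 = 288 ≡ 1, then 1·31 = 31. So 21^22 ≡ 31 (mod 41).
So ψ(20) = ψ(21) = 31 while 20 ≠ 21, so ψ is not injective.
A non-injective map from the 41-element set ℤ_{41} to itself takes at most 40 distinct values, so it cannot be surjective. Hence ψ is not surjective.
Since ψ is not surjective, we determine |image(ψ)|. Computing x^22 mod 41 for each x (by repeated squaring, reducing mod 41 at every step), the values ψ(0), ψ(1), …, ψ(40) are: 0, 1, 4, 32, 16, 25, 5, 33, 23, 40, 18, 2, 20, 36, 9, 21, 10, 39, 37, 8, 31, 31, 8, 37, 39, 10, 21, 9, 36, 20, 2, 18, 40, 23, 33, 5, 25, 16, 32, 4, 1.
The distinct values are {0, 1, 2, 4, 5, 8, 9, 10, 16, 18, 20, 21, 23, 25, 31, 32, 33, 36, 37, 39, 40}; there are 21 of them.

21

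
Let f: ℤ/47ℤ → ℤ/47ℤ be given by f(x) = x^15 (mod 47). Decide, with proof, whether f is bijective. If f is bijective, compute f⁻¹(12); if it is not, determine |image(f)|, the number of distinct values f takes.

Since 47 is prime, the nonzero elements of ℤ/47ℤ form a cyclic group of order 46.
As gcd(15, 46) = 1, raising to the 15th power is a bijection on this group: if s^15 ≡ t^15 then (st^{−1})^15 = 1, and the only element of order dividing gcd(15, 46) = 1 is 1, so s = t.
With f(0) = 0 this makes f injective on all of ℤ/47ℤ, hence bijective (finite equal-size domain and codomain). In particular f is bijective.
Since f is bijective, we find the preimage of 12. The inverse of x ↦ x^15 on (ℤ/47ℤ)^× is x ↦ x^43, because 15·43 = 645 = 14·46 + 1 ≡ 1 (mod 46) and x^{46} = 1 for x ≠ 0 (Fermat). So f⁻¹(12) = 12^43 mod 47.
Repeated squaring mod 47: 12^1 ≡ 12, 12^2 ≡ 12² = 144 ≡ 3, 12^4 ≡ 3² = 9, 12^8 ≡ 9² = 81 ≡ 34, 12^16 ≡ 34² = 1156 ≡ 28, 12^32 ≡ 28² = 784 ≡ 32. Since 43 = 32 + 8 + 2 + 1, 12^43 ≡ 32·34·3·12: 32·34 = 1088 ≡ 7, then 7·3 = 21, then 21·12 = 252 ≡ 17. So 12^43 ≡ 17 (mod 47).
Hence f⁻¹(12) = 17.

17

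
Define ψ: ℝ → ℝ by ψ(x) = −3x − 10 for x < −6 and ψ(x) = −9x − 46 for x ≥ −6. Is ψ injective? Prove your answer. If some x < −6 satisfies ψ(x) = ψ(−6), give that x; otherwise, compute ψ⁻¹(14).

Both pieces are strictly decreasing (slopes −3 and −9), so each is injective on its own interval.
The left piece maps (−∞, −6) onto (8, ∞); the right piece maps [−6, ∞) onto (−∞, 8].
These images are disjoint, so no value is attained by both pieces. Therefore ψ is injective.
Because the two images are disjoint, no x < −6 has ψ(x) = ψ(−6), so we compute ψ⁻¹(14): 14 lies in (8, ∞), so solve −3x − 10 = 14: x = (14 + 10)/(−3) = −8.

-8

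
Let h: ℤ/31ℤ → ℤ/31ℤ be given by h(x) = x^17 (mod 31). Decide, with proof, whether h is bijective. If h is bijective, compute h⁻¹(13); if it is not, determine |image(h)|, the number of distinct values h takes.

24

Since 31 is prime, the nonzero elements of ℤ/31ℤ form a cyclic group of order 30.
As gcd(17, 30) = 1, raising to the 17th power is a bijection on this group: if a^17 ≡ b^17 then (ab^{−1})^17 = 1, and the only element of order dividing gcd(17, 30) = 1 is 1, so a = b.
With h(0) = 0 this makes h injective on all of ℤ/31ℤ, hence bijective (finite equal-size domain and codomain). In particular h is bijective.
Since h is bijective, we find the preimage of 13. The inverse of x ↦ x^17 on (ℤ/31ℤ)^× is x ↦ x^23, because 17·23 = 391 = 13·30 + 1 ≡ 1 (mod 30) and x^{30} = 1 for x ≠ 0 (Fermat). So h⁻¹(13) = 13^23 mod 31.
Repeated squaring mod 31: 13^1 ≡ 13, 13^2 ≡ 13² = 169 ≡ 14, 13^4 ≡ 14² = 196 ≡ 10, 13^8 ≡ 10² = 100 ≡ 7, 13^16 ≡ 7² = 49 ≡ 18. Since 23 = 16 + 4 + 2 + 1, 13^23 ≡ 18·10·14·13: 18·10 = 180 ≡ 25, then 25·14 = 350 ≡ 9, then 9·13 = 117 ≡ 24. So 13^23 ≡ 24 (mod 31).
Hence h⁻¹(13) = 24.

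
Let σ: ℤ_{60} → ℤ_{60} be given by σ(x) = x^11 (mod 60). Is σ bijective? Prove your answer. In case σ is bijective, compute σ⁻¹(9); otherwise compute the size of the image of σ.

45

σ(0) = 0^11 = 0.
σ(30): Repeated squaring mod 60: 30^1 ≡ 30, 30^2 ≡ 30² = 900 ≡ 0, 30^4 ≡ 0² = 0, 30^8 ≡ 0² = 0. Since 11 = 8 + 2 + 1, 30^11 ≡ 0·0·30: 0·0 = 0, then 0·30 = 0. So 30^11 ≡ 0 (mod 60).
So σ(0) = σ(30) = 0 while 0 ≠ 30, thus σ is not injective, hence not bijective.
Since σ is not bijective, we determine |image(σ)|. Computing x^11 mod 60 for each x (by repeated squaring, reducing mod 60 at every step), the values σ(0), σ(1), …, σ(59) are: 0, 1, 8, 27, 4, 5, 36, 43, 32, 9, 40, 11, 48, 37, 44, 15, 16, 53, 12, 19, 20, 21, 28, 47, 24, 25, 56, 3, 52, 29, 0, 31, 8, 57, 4, 35, 36, 13, 32, 39, 40, 41, 48, 7, 44, 45, 16, 23, 12, 49, 20, 51, 28, 17, 24, 55, 56, 33, 52, 59.
The distinct values are {0, 1, 3, 4, 5, 7, 8, 9, 11, 12, 13, 15, 16, 17, 19, 20, 21, 23, 24, 25, 27, 28, 29, 31, 32, 33, 35, 36, 37, 39, 40, 41, 43, 44, 45, 47, 48, 49, 51, 52, 53, 55, 56, 57, 59}; there are 45 of them.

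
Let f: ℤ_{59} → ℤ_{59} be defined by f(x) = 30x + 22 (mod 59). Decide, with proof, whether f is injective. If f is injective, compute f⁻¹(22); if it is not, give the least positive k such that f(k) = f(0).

0

Suppose f(s) = f(t) in ℤ_{59}. Then 30s + 22 ≡ 30t + 22 (mod 59), thus 30(s − t) ≡ 0 (mod 59).
Since gcd(30, 59) = 1, 30 is invertible modulo 59, hence s − t ≡ 0 (mod 59), i.e. s = t.
So f is injective.
We now compute 30⁻¹ mod 59 explicitly. Euclid's algorithm: 59 = 1·30 + 29, 30 = 1·29 + 1; back-substituting gives 1 = 2·30 − 1·59, so 30⁻¹ ≡ 2 (mod 59).
Since f is injective, we compute f⁻¹(22): solve 30x + 22 ≡ 22 (mod 59), i.e. 30x ≡ 0 (mod 59).
Multiplying by 30⁻¹ = 2 gives x ≡ 2·0 = 0 ≡ 0 (mod 59).
Check: f(0) = 30·0 + 22 = 22 ≡ 22 (mod 59).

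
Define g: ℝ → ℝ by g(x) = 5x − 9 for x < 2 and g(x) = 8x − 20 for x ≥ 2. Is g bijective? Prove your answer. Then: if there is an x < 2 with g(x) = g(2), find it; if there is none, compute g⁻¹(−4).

1

Both pieces are strictly increasing (slopes 5 and 8), so each is injective on its own interval.
The left piece maps (−∞, 2) onto (−∞, 1); the right piece maps [2, ∞) onto [−4, ∞).
These images overlap. In particular g(2) = −4 (right piece), and solving 5x − 9 = −4 on the left piece gives x = 1 < 2.
So g(1) = g(2) with 1 ≠ 2, and g is not injective, hence not bijective. This x = 1 is the requested value below 2.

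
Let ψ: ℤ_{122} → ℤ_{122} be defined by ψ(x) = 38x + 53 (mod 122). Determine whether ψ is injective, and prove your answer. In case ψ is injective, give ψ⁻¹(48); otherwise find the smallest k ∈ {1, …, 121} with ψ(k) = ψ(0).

61

Recall: injectivity means: for all u, v in the domain, ψ(u) = ψ(v) implies u = v.
We have gcd(38, 122) = 2 > 1. Taking u = 0 and v = 61: ψ(0) = 53 and ψ(61) = 38·61 + 53 = 2371 ≡ 53 (mod 122).
So ψ(0) = ψ(61) while 0 ≠ 61, hence ψ is not injective.
Since ψ is not injective, we find the least positive k with ψ(k) = ψ(0): this means 38k ≡ 0 (mod 122), i.e. 122 ∣ 38k. Since gcd(38, 122) = 2, dividing through by 2 this holds exactly when 61 ∣ 19k, and as gcd(19, 61) = 1, exactly when 61 ∣ k.
The smallest positive such k is 61.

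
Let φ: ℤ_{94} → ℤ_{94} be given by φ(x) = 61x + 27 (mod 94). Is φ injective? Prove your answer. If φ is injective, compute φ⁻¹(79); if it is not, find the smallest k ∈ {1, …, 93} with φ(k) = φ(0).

If φ(x_1) = φ(x_2), then 61x_1 ≡ 61x_2 (mod 94). Because gcd(61, 94) = 1, we may cancel 61 to get x_1 ≡ x_2 (mod 94).
Therefore φ is injective.
We now compute 61⁻¹ mod 94 explicitly. Euclid's algorithm: 94 = 1·61 + 33, 61 = 1·33 + 28, 33 = 1·28 + 5, 28 = 5·5 + 3, 5 = 1·3 + 2, 3 = 1·2 + 1; back-substituting gives 1 = 37·61 − 24·94, so 61⁻¹ ≡ 37 (mod 94).
Since φ is injective, we find φ⁻¹(79): we need 61x ≡ 79 − 27 ≡ 52 (mod 94). Using 61⁻¹ = 37: x ≡ 37·52 = 1924 = 20·94 + 44, so x = 44.
Check: φ(44) = 61·44 + 27 = 2711 = 28·94 + 79 ≡ 79 (mod 94).

44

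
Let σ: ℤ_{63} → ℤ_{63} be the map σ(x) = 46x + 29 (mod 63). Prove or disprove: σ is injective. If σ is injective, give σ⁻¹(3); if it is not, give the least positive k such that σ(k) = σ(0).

Suppose σ(u) = σ(v) in ℤ_{63}. Then 46u + 29 ≡ 46v + 29 (mod 63), thus 46(u − v) ≡ 0 (mod 63).
Since gcd(46, 63) = 1, 46 is invertible modulo 63, thus u − v ≡ 0 (mod 63), i.e. u = v.
Thus σ is injective.
We now compute 46⁻¹ mod 63 explicitly. Euclid's algorithm: 63 = 1·46 + 17, 46 = 2·17 + 12, 17 = 1·12 + 5, 12 = 2·5 + 2, 5 = 2·2 + 1; back-substituting gives 1 = 37·46 − 27·63, so 46⁻¹ ≡ 37 (mod 63).
Since σ is injective, we compute σ⁻¹(3): solve 46x + 29 ≡ 3 (mod 63), i.e. 46x ≡ 37 (mod 63).
Multiplying by 46⁻¹ = 37 gives x ≡ 37·37 = 1369 = 21·63 + 46 ≡ 46 (mod 63).
Check: σ(46) = 46·46 + 29 = 2145 = 34·63 + 3 ≡ 3 (mod 63).

46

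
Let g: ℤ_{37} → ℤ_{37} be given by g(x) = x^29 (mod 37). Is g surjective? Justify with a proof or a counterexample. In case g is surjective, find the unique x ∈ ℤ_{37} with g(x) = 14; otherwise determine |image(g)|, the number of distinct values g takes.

29

Since 37 is prime, the nonzero elements of ℤ_{37} form a cyclic group of order 36.
As gcd(29, 36) = 1, raising to the 29th power is a bijection on this group: if x_1^29 ≡ x_2^29 then (x_1x_2^{−1})^29 = 1, and the only element of order dividing gcd(29, 36) = 1 is 1, so x_1 = x_2.
With g(0) = 0 this makes g injective on all of ℤ_{37}, hence bijective (finite equal-size domain and codomain). In particular g is surjective.
Since g is surjective, we find the preimage of 14. The inverse of x ↦ x^29 on (ℤ_{37})^× is x ↦ x^5, because 29·5 = 145 = 4·36 + 1 ≡ 1 (mod 36) and x^{36} = 1 for x ≠ 0 (Fermat). So g⁻¹(14) = 14^5 mod 37.
Repeated squaring mod 37: 14^1 ≡ 14, 14^2 ≡ 14² = 196 ≡ 11, 14^4 ≡ 11² = 121 ≡ 10. Since 5 = 4 + 1, 14^5 ≡ 10·14: 10·14 = 140 ≡ 29. So 14^5 ≡ 29 (mod 37).
Hence g⁻¹(14) = 29.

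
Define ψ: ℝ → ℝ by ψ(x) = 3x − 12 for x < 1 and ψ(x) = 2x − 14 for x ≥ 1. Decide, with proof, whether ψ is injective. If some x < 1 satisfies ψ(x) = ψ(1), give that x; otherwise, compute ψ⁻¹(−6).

0

Both pieces are strictly increasing (slopes 3 and 2), so each is injective on its own interval.
The left piece maps (−∞, 1) onto (−∞, −9); the right piece maps [1, ∞) onto [−12, ∞).
These images overlap. In particular ψ(1) = −12 (right piece), and solving 3x − 12 = −12 on the left piece gives x = 0 < 1.
So ψ(0) = ψ(1) with 0 ≠ 1, and ψ is not injective. This x = 0 is the requested value below 1.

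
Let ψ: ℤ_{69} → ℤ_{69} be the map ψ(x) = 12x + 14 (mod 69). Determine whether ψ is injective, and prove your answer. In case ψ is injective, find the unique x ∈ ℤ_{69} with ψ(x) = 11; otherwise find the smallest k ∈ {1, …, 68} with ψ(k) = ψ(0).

23

We have gcd(12, 69) = 3 > 1. Taking u = 0 and v = 23: ψ(0) = 14 and ψ(23) = 12·23 + 14 = 290 ≡ 14 (mod 69).
So ψ(0) = ψ(23) while 0 ≠ 23, therefore ψ is not injective.
Since ψ is not injective, we find the least positive k with ψ(k) = ψ(0): this means 12k ≡ 0 (mod 69), i.e. 69 ∣ 12k. Since gcd(12, 69) = 3, dividing through by 3 this holds exactly when 23 ∣ 4k, and as gcd(4, 23) = 1, exactly when 23 ∣ k.
The smallest positive such k is 23.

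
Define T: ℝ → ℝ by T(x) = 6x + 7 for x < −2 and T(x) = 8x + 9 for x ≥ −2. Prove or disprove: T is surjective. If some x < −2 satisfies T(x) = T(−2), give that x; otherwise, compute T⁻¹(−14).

-7/3

Both pieces are strictly increasing (slopes 6 and 8), so each is injective on its own interval.
The left piece maps (−∞, −2) onto (−∞, −5); the right piece maps [−2, ∞) onto [−7, ∞).
The union (−∞, −5) ∪ [−7, ∞) covers ℝ, so T is surjective.
For the follow-up: the images overlap, so an x < −2 with T(x) = T(−2) exists. T(−2) = −7; solving 6x + 7 = −7 for x < −2 gives x = (−7 − 7)/6 = −7/3.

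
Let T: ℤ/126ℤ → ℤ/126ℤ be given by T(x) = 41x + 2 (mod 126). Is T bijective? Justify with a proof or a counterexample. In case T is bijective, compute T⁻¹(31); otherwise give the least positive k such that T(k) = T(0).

13

Suppose T(s) = T(t) in ℤ/126ℤ. Then 41s + 2 ≡ 41t + 2 (mod 126), thus 41(s − t) ≡ 0 (mod 126).
Since gcd(41, 126) = 1, 41 is invertible modulo 126, therefore s − t ≡ 0 (mod 126), i.e. s = t.
We now compute 41⁻¹ mod 126 explicitly. Euclid's algorithm: 126 = 3·41 + 3, 41 = 13·3 + 2, 3 = 1·2 + 1; back-substituting gives 1 = 83·41 − 27·126, so 41⁻¹ ≡ 83 (mod 126).
Then y ↦ 83(y − 2) is a two-sided inverse to T, so every y ∈ ℤ/126ℤ has a preimage.
Therefore T is bijective.
Since T is bijective, we compute T⁻¹(31): solve 41x + 2 ≡ 31 (mod 126), i.e. 41x ≡ 29 (mod 126).
Multiplying by 41⁻¹ = 83 gives x ≡ 83·29 = 2407 = 19·126 + 13 ≡ 13 (mod 126).
Check: T(13) = 41·13 + 2 = 535 = 4·126 + 31 ≡ 31 (mod 126).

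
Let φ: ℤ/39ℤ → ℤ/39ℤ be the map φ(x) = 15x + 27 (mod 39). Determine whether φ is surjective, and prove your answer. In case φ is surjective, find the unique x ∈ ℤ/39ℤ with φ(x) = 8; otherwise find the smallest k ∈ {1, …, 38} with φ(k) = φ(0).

Recall that surjectivity means every element of the codomain has a preimage under φ.
Since gcd(15, 39) = 3, we have 15x ≡ 0 (mod 3) for all x, so φ(x) ≡ 0 (mod 3).
But 1 ≢ 0 (mod 3), so 1 ∈ ℤ/39ℤ has no preimage. Thus φ is not surjective.
Since φ is not surjective, we find the least positive k with φ(k) = φ(0): this means 15k ≡ 0 (mod 39), i.e. 39 ∣ 15k. Since gcd(15, 39) = 3, dividing through by 3 this holds exactly when 13 ∣ 5k, and as gcd(5, 13) = 1, exactly when 13 ∣ k.
The smallest positive such k is 13.

13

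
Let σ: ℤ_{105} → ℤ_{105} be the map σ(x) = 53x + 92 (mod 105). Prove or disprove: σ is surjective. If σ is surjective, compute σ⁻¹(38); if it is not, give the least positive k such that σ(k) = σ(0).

Since gcd(53, 105) = 1, 53 is invertible modulo 105. Euclid's algorithm: 105 = 1·53 + 52, 53 = 1·52 + 1; back-substituting gives 1 = 2·53 − 1·105, so 53⁻¹ ≡ 2 (mod 105).
Then y ↦ 2(y − 92) is a two-sided inverse to σ, so every y ∈ ℤ_{105} has a preimage.
Thus σ is surjective.
Since σ is surjective, we compute σ⁻¹(38): solve 53x + 92 ≡ 38 (mod 105), i.e. 53x ≡ 51 (mod 105).
Multiplying by 53⁻¹ = 2 gives x ≡ 2·51 = 102 ≡ 102 (mod 105).
Check: σ(102) = 53·102 + 92 = 5498 = 52·105 + 38 ≡ 38 (mod 105).

102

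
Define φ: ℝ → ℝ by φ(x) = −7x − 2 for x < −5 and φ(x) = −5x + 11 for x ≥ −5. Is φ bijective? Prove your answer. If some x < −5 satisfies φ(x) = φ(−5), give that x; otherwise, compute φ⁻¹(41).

-38/7

Both pieces are strictly decreasing (slopes −7 and −5), so each is injective on its own interval.
The left piece maps (−∞, −5) onto (33, ∞); the right piece maps [−5, ∞) onto (−∞, 36].
These images overlap. In particular φ(−5) = 36 (right piece), and solving −7x − 2 = 36 on the left piece gives x = −38/7 < −5.
So φ(−38/7) = φ(−5) with −38/7 ≠ −5, and φ is not injective, hence not bijective. This x = −38/7 is the requested value below −5.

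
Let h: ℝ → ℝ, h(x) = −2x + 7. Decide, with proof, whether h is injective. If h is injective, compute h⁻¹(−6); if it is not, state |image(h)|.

By definition, h is injective if h(s) = h(t) implies s = t.
Suppose h(s) = h(t). Then −2s + 7 = −2t + 7, hence −2s = −2t, therefore s = t.
Hence h is injective.
Since h is injective, we compute h⁻¹(−6) = (−6 − 7)/(−2) = 13/2.

13/2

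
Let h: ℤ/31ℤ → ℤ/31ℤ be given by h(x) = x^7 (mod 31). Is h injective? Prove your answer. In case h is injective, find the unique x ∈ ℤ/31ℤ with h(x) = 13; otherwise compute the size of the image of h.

Since 31 is prime, the nonzero elements of ℤ/31ℤ form a cyclic group of order 30.
As gcd(7, 30) = 1, raising to the 7th power is a bijection on this group: if x_1^7 ≡ x_2^7 then (x_1x_2^{−1})^7 = 1, and the only element of order dividing gcd(7, 30) = 1 is 1, so x_1 = x_2.
With h(0) = 0 this makes h injective on all of ℤ/31ℤ, hence bijective (finite equal-size domain and codomain). In particular h is injective.
Since h is injective, we find the preimage of 13. The inverse of x ↦ x^7 on (ℤ/31ℤ)^× is x ↦ x^13, because 7·13 = 91 = 3·30 + 1 ≡ 1 (mod 30) and x^{30} = 1 for x ≠ 0 (Fermat). So h⁻¹(13) = 13^13 mod 31.
Repeated squaring mod 31: 13^1 ≡ 13, 13^2 ≡ 13² = 169 ≡ 14, 13^4 ≡ 14² = 196 ≡ 10, 13^8 ≡ 10² = 100 ≡ 7. Since 13 = 8 + 4 + 1, 13^13 ≡ 7·10·13: 7·10 = 70 ≡ 8, then 8·13 = 104 ≡ 11. So 13^13 ≡ 11 (mod 31).
Hence h⁻¹(13) = 11.

11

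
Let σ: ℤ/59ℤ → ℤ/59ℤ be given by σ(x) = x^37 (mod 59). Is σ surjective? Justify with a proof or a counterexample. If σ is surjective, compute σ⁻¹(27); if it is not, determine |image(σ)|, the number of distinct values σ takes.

22

Since 59 is prime, the nonzero elements of ℤ/59ℤ form a cyclic group of order 58.
As gcd(37, 58) = 1, raising to the 37th power is a bijection on this group: if s^37 ≡ t^37 then (st^{−1})^37 = 1, and the only element of order dividing gcd(37, 58) = 1 is 1, so s = t.
With σ(0) = 0 this makes σ injective on all of ℤ/59ℤ, hence bijective (finite equal-size domain and codomain). In particular σ is surjective.
Since σ is surjective, we find the preimage of 27. The inverse of x ↦ x^37 on (ℤ/59ℤ)^× is x ↦ x^11, because 37·11 = 407 = 7·58 + 1 ≡ 1 (mod 58) and x^{58} = 1 for x ≠ 0 (Fermat). So σ⁻¹(27) = 27^11 mod 59.
Repeated squaring mod 59: 27^1 ≡ 27, 27^2 ≡ 27² = 729 ≡ 21, 27^4 ≡ 21² = 441 ≡ 28, 27^8 ≡ 28² = 784 ≡ 17. Since 11 = 8 + 2 + 1, 27^11 ≡ 17·21·27: 17·21 = 357 ≡ 3, then 3·27 = 81 ≡ 22. So 27^11 ≡ 22 (mod 59).
Hence σ⁻¹(27) = 22.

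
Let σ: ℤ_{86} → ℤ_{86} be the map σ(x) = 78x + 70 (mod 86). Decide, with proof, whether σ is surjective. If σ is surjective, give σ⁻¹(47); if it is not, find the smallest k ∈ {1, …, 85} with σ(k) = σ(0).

43

By definition, surjectivity means every element of the codomain has a preimage under σ.
Since gcd(78, 86) = 2, we have 78x ≡ 0 (mod 2) for all x, so σ(x) ≡ 0 (mod 2).
But 1 ≢ 0 (mod 2), so 1 ∈ ℤ_{86} has no preimage. Therefore σ is not surjective.
Since σ is not surjective, we find the least positive k with σ(k) = σ(0): this means 78k ≡ 0 (mod 86), i.e. 86 ∣ 78k. Since gcd(78, 86) = 2, dividing through by 2 this holds exactly when 43 ∣ 39k, and as gcd(39, 43) = 1, exactly when 43 ∣ k.
The smallest positive such k is 43.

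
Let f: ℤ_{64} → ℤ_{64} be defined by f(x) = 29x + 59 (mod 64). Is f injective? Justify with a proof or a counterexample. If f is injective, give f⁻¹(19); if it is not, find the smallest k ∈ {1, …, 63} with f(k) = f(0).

Suppose f(a) = f(b) in ℤ_{64}. Then 29a + 59 ≡ 29b + 59 (mod 64), therefore 29(a − b) ≡ 0 (mod 64).
Since gcd(29, 64) = 1, 29 is invertible modulo 64, thus a − b ≡ 0 (mod 64), i.e. a = b.
Thus f is injective.
We now compute 29⁻¹ mod 64 explicitly. Euclid's algorithm: 64 = 2·29 + 6, 29 = 4·6 + 5, 6 = 1·5 + 1; back-substituting gives 1 = 53·29 − 24·64, so 29⁻¹ ≡ 53 (mod 64).
Since f is injective, we find f⁻¹(19): we need 29x ≡ 19 − 59 ≡ 24 (mod 64). Using 29⁻¹ = 53: x ≡ 53·24 = 1272 = 19·64 + 56, so x = 56.
Check: f(56) = 29·56 + 59 = 1683 = 26·64 + 19 ≡ 19 (mod 64).

56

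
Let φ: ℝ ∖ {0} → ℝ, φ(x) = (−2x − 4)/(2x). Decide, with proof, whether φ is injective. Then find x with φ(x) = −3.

Suppose φ(s) = φ(t). Cross-multiplying: (−2s − 4)(2t) = (−2t − 4)(2s).
Expanding both sides and cancelling the symmetric terms leaves 8·(s − t) = 0. Since 8 ≠ 0, s = t. Therefore φ is injective.
Solving φ(x) = −3: cross-multiplying gives −2x − 4 = −3(2x), which rearranges to 4x = 4, so x = 1.

1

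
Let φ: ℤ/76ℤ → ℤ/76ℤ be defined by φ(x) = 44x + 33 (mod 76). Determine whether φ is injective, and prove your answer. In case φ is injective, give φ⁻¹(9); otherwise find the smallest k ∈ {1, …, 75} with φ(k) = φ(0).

We have gcd(44, 76) = 4 > 1. Taking x_1 = 0 and x_2 = 19: φ(0) = 33 and φ(19) = 44·19 + 33 = 869 ≡ 33 (mod 76).
So φ(0) = φ(19) while 0 ≠ 19, therefore φ is not injective.
Since φ is not injective, we find the least positive k with φ(k) = φ(0): this means 44k ≡ 0 (mod 76), i.e. 76 ∣ 44k. Since gcd(44, 76) = 4, dividing through by 4 this holds exactly when 19 ∣ 11k, and as gcd(11, 19) = 1, exactly when 19 ∣ k.
The smallest positive such k is 19.

19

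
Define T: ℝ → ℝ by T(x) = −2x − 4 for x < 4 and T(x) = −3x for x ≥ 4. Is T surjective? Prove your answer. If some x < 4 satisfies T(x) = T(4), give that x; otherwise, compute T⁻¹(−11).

7/2

Both pieces are strictly decreasing (slopes −2 and −3), so each is injective on its own interval.
The left piece maps (−∞, 4) onto (−12, ∞); the right piece maps [4, ∞) onto (−∞, −12].
These images together cover ℝ, so T is surjective.
Because the two images are disjoint, no x < 4 has T(x) = T(4), so we compute T⁻¹(−11): −11 lies in (−12, ∞), so solve −2x − 4 = −11: x = (−11 + 4)/(−2) = 7/2.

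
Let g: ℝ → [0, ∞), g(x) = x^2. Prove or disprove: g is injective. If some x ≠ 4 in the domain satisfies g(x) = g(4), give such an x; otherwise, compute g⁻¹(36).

g(4) = 16 = (−4)^2 = g(−4) (since 2 is even), with 4 ≠ −4. So g is not injective.
For the follow-up, such an x exists: taking x = −4 ∈ ℝ gives g(−4) = 16 = g(4) with −4 ≠ 4.

-4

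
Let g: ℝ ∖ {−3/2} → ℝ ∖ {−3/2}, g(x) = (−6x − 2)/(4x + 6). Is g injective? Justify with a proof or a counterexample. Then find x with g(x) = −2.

Suppose g(a) = g(b). Cross-multiplying: (−6a − 2)(4b + 6) = (−6b − 2)(4a + 6).
Expanding both sides and cancelling the symmetric terms leaves −28·(a − b) = 0. Since −28 ≠ 0, a = b. Thus g is injective.
Solving g(x) = −2: cross-multiplying gives −6x − 2 = −2(4x + 6), which rearranges to 2x = −10, so x = −5.

-5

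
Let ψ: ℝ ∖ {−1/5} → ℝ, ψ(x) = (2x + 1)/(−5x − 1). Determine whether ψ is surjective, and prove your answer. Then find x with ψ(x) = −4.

-1/6

If ψ(x) = −2/5, cross-multiplying gives −5(2x + 1) = 2(−5x − 1), which simplifies to −5 = −2 — false.  So −2/5 has no preimage and ψ is not surjective.
Solving ψ(x) = −4: cross-multiplying gives 2x + 1 = −4(−5x − 1), which rearranges to −18x = 3, so x = −1/6.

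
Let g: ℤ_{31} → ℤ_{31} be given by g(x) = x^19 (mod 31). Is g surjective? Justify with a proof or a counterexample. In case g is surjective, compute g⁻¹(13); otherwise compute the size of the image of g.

Since 31 is prime, the nonzero elements of ℤ_{31} form a cyclic group of order 30.
As gcd(19, 30) = 1, raising to the 19th power is a bijection on this group: if x_1^19 ≡ x_2^19 then (x_1x_2^{−1})^19 = 1, and the only element of order dividing gcd(19, 30) = 1 is 1, so x_1 = x_2.
With g(0) = 0 this makes g injective on all of ℤ_{31}, hence bijective (finite equal-size domain and codomain). In particular g is surjective.
Since g is surjective, we find the preimage of 13. The inverse of x ↦ x^19 on (ℤ_{31})^× is x ↦ x^19, because 19·19 = 361 = 12·30 + 1 ≡ 1 (mod 30) and x^{30} = 1 for x ≠ 0 (Fermat). So g⁻¹(13) = 13^19 mod 31.
Repeated squaring mod 31: 13^1 ≡ 13, 13^2 ≡ 13² = 169 ≡ 14, 13^4 ≡ 14² = 196 ≡ 10, 13^8 ≡ 10² = 100 ≡ 7, 13^16 ≡ 7² = 49 ≡ 18. Since 19 = 16 + 2 + 1, 13^19 ≡ 18·14·13: 18·14 = 252 ≡ 4, then 4·13 = 52 ≡ 21. So 13^19 ≡ 21 (mod 31).
Hence g⁻¹(13) = 21.

21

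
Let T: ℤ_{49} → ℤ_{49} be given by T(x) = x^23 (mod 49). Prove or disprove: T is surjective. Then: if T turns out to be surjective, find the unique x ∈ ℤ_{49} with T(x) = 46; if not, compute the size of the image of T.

T(0) = 0^23 = 0.
T(7): Repeated squaring mod 49: 7^1 ≡ 7, 7^2 ≡ 7² = 49 ≡ 0, 7^4 ≡ 0² = 0, 7^8 ≡ 0² = 0, 7^16 ≡ 0² = 0. Since 23 = 16 + 4 + 2 + 1, 7^23 ≡ 0·0·0·7: 0·0 = 0, then 0·0 = 0, then 0·7 = 0. So 7^23 ≡ 0 (mod 49).
So T(0) = T(7) = 0 while 0 ≠ 7, so T is not injective.
A non-injective map from the 49-element set ℤ_{49} to itself takes at most 48 distinct values, so it cannot be surjective. Therefore T is not surjective.
Since T is not surjective, we determine |image(T)|. Computing x^23 mod 49 for each x (by repeated squaring, reducing mod 49 at every step), the values T(0), T(1), …, T(48) are: 0, 1, 4, 40, 16, 24, 13, 0, 15, 32, 47, 23, 3, 27, 0, 29, 11, 5, 30, 31, 41, 0, 43, 39, 12, 37, 10, 6, 0, 8, 18, 19, 44, 38, 20, 0, 22, 46, 26, 2, 17, 34, 0, 36, 25, 33, 9, 45, 48.
The distinct values are {0, 1, 2, 3, 4, 5, 6, 8, 9, 10, 11, 12, 13, 15, 16, 17, 18, 19, 20, 22, 23, 24, 25, 26, 27, 29, 30, 31, 32, 33, 34, 36, 37, 38, 39, 40, 41, 43, 44, 45, 46, 47, 48}; there are 43 of them.

43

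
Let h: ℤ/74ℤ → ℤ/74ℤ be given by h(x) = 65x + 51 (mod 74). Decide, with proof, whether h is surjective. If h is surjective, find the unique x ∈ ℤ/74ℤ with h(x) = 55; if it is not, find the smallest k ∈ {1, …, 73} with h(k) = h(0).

16

Recall that h is surjective if every y in the codomain equals h(x) for some x in the domain.
Since gcd(65, 74) = 1, 65 is invertible modulo 74. Euclid's algorithm: 74 = 1·65 + 9, 65 = 7·9 + 2, 9 = 4·2 + 1; back-substituting gives 1 = 41·65 − 36·74, so 65⁻¹ ≡ 41 (mod 74).
For any y ∈ ℤ/74ℤ, x = 41(y − 51) mod 74 satisfies h(x) = 65·41(y − 51) + 51 ≡ y (since 65·41 ≡ 1 mod 74). So every y has a preimage.
So h is surjective.
Since h is surjective, we compute h⁻¹(55): solve 65x + 51 ≡ 55 (mod 74), i.e. 65x ≡ 4 (mod 74).
Multiplying by 65⁻¹ = 41 gives x ≡ 41·4 = 164 = 2·74 + 16 ≡ 16 (mod 74).
Check: h(16) = 65·16 + 51 = 1091 = 14·74 + 55 ≡ 55 (mod 74).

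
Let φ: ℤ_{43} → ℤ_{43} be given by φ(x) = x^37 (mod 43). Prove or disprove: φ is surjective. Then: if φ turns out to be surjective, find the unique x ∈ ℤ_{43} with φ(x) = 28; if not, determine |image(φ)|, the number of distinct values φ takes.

Since 43 is prime, the nonzero elements of ℤ_{43} form a cyclic group of order 42.
As gcd(37, 42) = 1, raising to the 37th power is a bijection on this group: if x_1^37 ≡ x_2^37 then (x_1x_2^{−1})^37 = 1, and the only element of order dividing gcd(37, 42) = 1 is 1, so x_1 = x_2.
With φ(0) = 0 this makes φ injective on all of ℤ_{43}, hence bijective (finite equal-size domain and codomain). In particular φ is surjective.
Since φ is surjective, we find the preimage of 28. The inverse of x ↦ x^37 on (ℤ_{43})^× is x ↦ x^25, because 37·25 = 925 = 22·42 + 1 ≡ 1 (mod 42) and x^{42} = 1 for x ≠ 0 (Fermat). So φ⁻¹(28) = 28^25 mod 43.
Repeated squaring mod 43: 28^1 ≡ 28, 28^2 ≡ 28² = 784 ≡ 10, 28^4 ≡ 10² = 100 ≡ 14, 28^8 ≡ 14² = 196 ≡ 24, 28^16 ≡ 24² = 576 ≡ 17. Since 25 = 16 + 8 + 1, 28^25 ≡ 17·24·28: 17·24 = 408 ≡ 21, then 21·28 = 588 ≡ 29. So 28^25 ≡ 29 (mod 43).
Hence φ⁻¹(28) = 29.

29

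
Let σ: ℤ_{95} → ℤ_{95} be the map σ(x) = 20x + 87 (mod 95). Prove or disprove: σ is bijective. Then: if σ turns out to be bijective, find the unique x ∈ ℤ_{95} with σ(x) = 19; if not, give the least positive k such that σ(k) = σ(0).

19

We have gcd(20, 95) = 5 > 1. Taking u = 0 and v = 19: σ(0) = 87 and σ(19) = 20·19 + 87 = 467 ≡ 87 (mod 95).
So σ(0) = σ(19) while 0 ≠ 19, thus σ is not injective, hence not bijective.
Since σ is not bijective, we find the least positive k with σ(k) = σ(0): this means 20k ≡ 0 (mod 95), i.e. 95 ∣ 20k. Since gcd(20, 95) = 5, dividing through by 5 this holds exactly when 19 ∣ 4k, and as gcd(4, 19) = 1, exactly when 19 ∣ k.
The smallest positive such k is 19.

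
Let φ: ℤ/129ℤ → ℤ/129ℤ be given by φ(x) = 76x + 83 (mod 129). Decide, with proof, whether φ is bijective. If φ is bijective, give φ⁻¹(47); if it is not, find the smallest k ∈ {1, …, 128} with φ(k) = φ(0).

81

Suppose φ(u) = φ(v) in ℤ/129ℤ. Then 76u + 83 ≡ 76v + 83 (mod 129), so 76(u − v) ≡ 0 (mod 129).
Since gcd(76, 129) = 1, 76 is invertible modulo 129, thus u − v ≡ 0 (mod 129), i.e. u = v.
We now compute 76⁻¹ mod 129 explicitly. Euclid's algorithm: 129 = 1·76 + 53, 76 = 1·53 + 23, 53 = 2·23 + 7, 23 = 3·7 + 2, 7 = 3·2 + 1; back-substituting gives 1 = 73·76 − 43·129, so 76⁻¹ ≡ 73 (mod 129).
For any y ∈ ℤ/129ℤ, x = 73(y − 83) mod 129 satisfies φ(x) = 76·73(y − 83) + 83 ≡ y (since 76·73 ≡ 1 mod 129). So every y has a preimage.
Thus φ is bijective.
Since φ is bijective, we compute φ⁻¹(47): solve 76x + 83 ≡ 47 (mod 129), i.e. 76x ≡ 93 (mod 129).
Multiplying by 76⁻¹ = 73 gives x ≡ 73·93 = 6789 = 52·129 + 81 ≡ 81 (mod 129).
Check: φ(81) = 76·81 + 83 = 6239 = 48·129 + 47 ≡ 47 (mod 129).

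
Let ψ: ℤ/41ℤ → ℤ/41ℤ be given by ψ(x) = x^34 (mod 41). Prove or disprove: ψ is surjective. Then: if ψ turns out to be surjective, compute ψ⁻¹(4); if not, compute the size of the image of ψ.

21

ψ(20): Repeated squaring mod 41: 20^1 ≡ 20, 20^2 ≡ 20² = 400 ≡ 31, 20^4 ≡ 31² = 961 ≡ 18, 20^8 ≡ 18² = 324 ≡ 37, 20^16 ≡ 37² = 1369 ≡ 16, 20^32 ≡ 16² = 256 ≡ 10. Since 34 = 32 + 2, 20^34 ≡ 10·31: 10·31 = 310 ≡ 23. So 20^34 ≡ 23 (mod 41).
ψ(21): Repeated squaring mod 41: 21^1 ≡ 21, 21^2 ≡ 21² = 441 ≡ 31, 21^4 ≡ 31² = 961 ≡ 18, 21^8 ≡ 18² = 324 ≡ 37, 21^16 ≡ 37² = 1369 ≡ 16, 21^32 ≡ 16² = 256 ≡ 10. Since 34 = 32 + 2, 21^34 ≡ 10·31: 10·31 = 310 ≡ 23. So 21^34 ≡ 23 (mod 41).
So ψ(20) = ψ(21) = 23 while 20 ≠ 21, thus ψ is not injective.
A non-injective map from the 41-element set ℤ/41ℤ to itself takes at most 40 distinct values, so it cannot be surjective. Thus ψ is not surjective.
Since ψ is not surjective, we determine |image(ψ)|. Computing x^34 mod 41 for each x (by repeated squaring, reducing mod 41 at every step), the values ψ(0), ψ(1), …, ψ(40) are: 0, 1, 25, 9, 10, 31, 20, 39, 4, 40, 37, 5, 8, 21, 32, 33, 18, 36, 16, 2, 23, 23, 2, 16, 36, 18, 33, 32, 21, 8, 5, 37, 40, 4, 39, 20, 31, 10, 9, 25, 1.
The distinct values are {0, 1, 2, 4, 5, 8, 9, 10, 16, 18, 20, 21, 23, 25, 31, 32, 33, 36, 37, 39, 40}; there are 21 of them.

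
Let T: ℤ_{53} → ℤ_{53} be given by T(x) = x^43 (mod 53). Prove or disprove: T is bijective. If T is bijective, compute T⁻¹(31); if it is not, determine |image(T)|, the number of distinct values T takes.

Since 53 is prime, the nonzero elements of ℤ_{53} form a cyclic group of order 52.
As gcd(43, 52) = 1, raising to the 43rd power is a bijection on this group: if x_1^43 ≡ x_2^43 then (x_1x_2^{−1})^43 = 1, and the only element of order dividing gcd(43, 52) = 1 is 1, so x_1 = x_2.
With T(0) = 0 this makes T injective on all of ℤ_{53}, hence bijective (finite equal-size domain and codomain). In particular T is bijective.
Since T is bijective, we find the preimage of 31. The inverse of x ↦ x^43 on (ℤ_{53})^× is x ↦ x^23, because 43·23 = 989 = 19·52 + 1 ≡ 1 (mod 52) and x^{52} = 1 for x ≠ 0 (Fermat). So T⁻¹(31) = 31^23 mod 53.
Repeated squaring mod 53: 31^1 ≡ 31, 31^2 ≡ 31² = 961 ≡ 7, 31^4 ≡ 7² = 49, 31^8 ≡ 49² = 2401 ≡ 16, 31^16 ≡ 16² = 256 ≡ 44. Since 23 = 16 + 4 + 2 + 1, 31^23 ≡ 44·49·7·31: 44·49 = 2156 ≡ 36, then 36·7 = 252 ≡ 40, then 40·31 = 1240 ≡ 21. So 31^23 ≡ 21 (mod 53).
Hence T⁻¹(31) = 21.

21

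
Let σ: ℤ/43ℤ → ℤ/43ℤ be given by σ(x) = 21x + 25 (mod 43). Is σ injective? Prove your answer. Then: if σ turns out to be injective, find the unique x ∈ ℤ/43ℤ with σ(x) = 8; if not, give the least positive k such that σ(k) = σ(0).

34

If σ(a) = σ(b), then 21a ≡ 21b (mod 43). Because gcd(21, 43) = 1, we may cancel 21 to get a ≡ b (mod 43).
Thus σ is injective.
We now compute 21⁻¹ mod 43 explicitly. Euclid's algorithm: 43 = 2·21 + 1; back-substituting gives 1 = 41·21 − 20·43, so 21⁻¹ ≡ 41 (mod 43).
Since σ is injective, we find σ⁻¹(8): we need 21x ≡ 8 − 25 ≡ 26 (mod 43). Using 21⁻¹ = 41: x ≡ 41·26 = 1066 = 24·43 + 34, so x = 34.
Check: σ(34) = 21·34 + 25 = 739 = 17·43 + 8 ≡ 8 (mod 43).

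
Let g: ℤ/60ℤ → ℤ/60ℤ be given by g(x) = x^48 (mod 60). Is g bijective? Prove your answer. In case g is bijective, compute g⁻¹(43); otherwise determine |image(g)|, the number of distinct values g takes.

8

g(2): Repeated squaring mod 60: 2^1 ≡ 2, 2^2 ≡ 2² = 4, 2^4 ≡ 4² = 16, 2^8 ≡ 16² = 256 ≡ 16, 2^16 ≡ 16² = 256 ≡ 16, 2^32 ≡ 16² = 256 ≡ 16. Since 48 = 32 + 16, 2^48 ≡ 16·16: 16·16 = 256 ≡ 16. So 2^48 ≡ 16 (mod 60).
g(4): Repeated squaring mod 60: 4^1 ≡ 4, 4^2 ≡ 4² = 16, 4^4 ≡ 16² = 256 ≡ 16, 4^8 ≡ 16² = 256 ≡ 16, 4^16 ≡ 16² = 256 ≡ 16, 4^32 ≡ 16² = 256 ≡ 16. Since 48 = 32 + 16, 4^48 ≡ 16·16: 16·16 = 256 ≡ 16. So 4^48 ≡ 16 (mod 60).
So g(2) = g(4) = 16 while 2 ≠ 4, therefore g is not injective, hence not bijective.
Since g is not bijective, we determine |image(g)|. Computing x^48 mod 60 for each x (by repeated squaring, reducing mod 60 at every step), the values g(0), g(1), …, g(59) are: 0, 1, 16, 21, 16, 25, 36, 1, 16, 21, 40, 1, 36, 1, 16, 45, 16, 1, 36, 1, 40, 21, 16, 1, 36, 25, 16, 21, 16, 1, 0, 1, 16, 21, 16, 25, 36, 1, 16, 21, 40, 1, 36, 1, 16, 45, 16, 1, 36, 1, 40, 21, 16, 1, 36, 25, 16, 21, 16, 1.
The distinct values are {0, 1, 16, 21, 25, 36, 40, 45}; there are 8 of them.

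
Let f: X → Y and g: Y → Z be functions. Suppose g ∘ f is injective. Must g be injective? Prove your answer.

not injective

No. Take X = {0, 1, 2}, Y = {0, 1, 2, 3, 4}, Z = {0, 1, 2, 3, 4}, f(a) = a for each a ∈ X, and g(b) = 3 if b ∈ {3, 4} else g(b) = b.
Then g ∘ f = f is injective (X ⊂ Y and f is the inclusion), but g(3) = g(4) = 3 with 3 ≠ 4, so g is not injective.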